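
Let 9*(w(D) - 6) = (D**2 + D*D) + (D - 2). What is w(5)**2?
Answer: 11449/81 ≈ 141.35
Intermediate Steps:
w(D) = 52/9 + D/9 + 2*D**2/9 (w(D) = 6 + ((D**2 + D*D) + (D - 2))/9 = 6 + ((D**2 + D**2) + (-2 + D))/9 = 6 + (2*D**2 + (-2 + D))/9 = 6 + (-2 + D + 2*D**2)/9 = 6 + (-2/9 + D/9 + 2*D**2/9) = 52/9 + D/9 + 2*D**2/9)
w(5)**2 = (52/9 + (1/9)*5 + (2/9)*5**2)**2 = (52/9 + 5/9 + (2/9)*25)**2 = (52/9 + 5/9 + 50/9)**2 = (107/9)**2 = 11449/81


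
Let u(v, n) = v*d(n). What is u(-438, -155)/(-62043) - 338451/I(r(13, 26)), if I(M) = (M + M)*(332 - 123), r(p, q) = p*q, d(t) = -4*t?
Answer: 5789522549/2921894404 ≈ 1.9814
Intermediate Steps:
I(M) = 418*M (I(M) = (2*M)*209 = 418*M)
u(v, n) = -4*n*v (u(v, n) = v*(-4*n) = -4*n*v)
u(-438, -155)/(-62043) - 338451/I(r(13, 26)) = -4*(-155)*(-438)/(-62043) - 338451/(418*(13*26)) = -271560*(-1/62043) - 338451/(418*338) = 90520/20681 - 338451/141284 = 5789522549/2921894404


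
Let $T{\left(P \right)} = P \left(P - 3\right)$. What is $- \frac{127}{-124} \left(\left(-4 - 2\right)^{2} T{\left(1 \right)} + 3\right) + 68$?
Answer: $- \frac{331}{124} \approx -2.6694$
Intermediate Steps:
$T{\left(P \right)} = P \left(-3 + P\right)$
$- \frac{127}{-124} \left(\left(-4 - 2\right)^{2} T{\left(1 \right)} + 3\right) + 68 = - \frac{127}{-124} \left(\left(-4 - 2\right)^{2} \cdot 1 \left(-3 + 1\right) + 3\right) + 68 = \left(-127\right) \left(- \frac{1}{124}\right) \left(\left(-6\right)^{2} \cdot 1 \left(-2\right) + 3\right) + 68 = \frac{127 \left(36 \left(-2\right) + 3\right)}{124} + 68 = \frac{127 \left(-72 + 3\right)}{124} + 68 = \frac{127}{124} \left(-69\right) + 68 = - \frac{8763}{124} + 68 = - \frac{331}{124}$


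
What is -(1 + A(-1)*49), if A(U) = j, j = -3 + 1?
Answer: 97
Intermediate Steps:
j = -2
A(U) = -2
-(1 + A(-1)*49) = -(1 - 2*49) = -(1 - 98) = -1*(-97) = 97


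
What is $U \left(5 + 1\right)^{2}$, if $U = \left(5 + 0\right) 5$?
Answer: $900$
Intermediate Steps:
$U = 25$ ($U = 5 \cdot 5 = 25$)
$U \left(5 + 1\right)^{2} = 25 \left(5 + 1\right)^{2} = 25 \cdot 6^{2} = 25 \cdot 36 = 900$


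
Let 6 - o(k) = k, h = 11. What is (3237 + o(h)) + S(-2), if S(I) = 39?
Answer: 3271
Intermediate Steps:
o(k) = 6 - k
(3237 + o(h)) + S(-2) = (3237 + (6 - 1*11)) + 39 = (3237 + (6 - 11)) + 39 = (3237 - 5) + 39 = 3232 + 39 = 3271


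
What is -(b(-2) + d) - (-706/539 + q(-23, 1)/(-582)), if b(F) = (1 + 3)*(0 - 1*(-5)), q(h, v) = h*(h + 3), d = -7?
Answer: -1709621/156849 ≈ -10.900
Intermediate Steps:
q(h, v) = h*(3 + h)
b(F) = 20 (b(F) = 4*(0 + 5) = 4*5 = 20)
-(b(-2) + d) - (-706/539 + q(-23, 1)/(-582)) = -(20 - 7) - (-706/539 - 23*(3 - 23)/(-582)) = -1*13 - (-706*1/539 - 23*(-20)*(-1/582)) = -13 - (-706/539 + 460*(-1/582)) = -13 - (-706/539 - 230/291) = -13 - 1*(-329416/156849) = -13 + 329416/156849 = -1709621/156849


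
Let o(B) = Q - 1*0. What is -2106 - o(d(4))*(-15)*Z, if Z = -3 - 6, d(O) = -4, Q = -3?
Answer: -1701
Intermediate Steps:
Z = -9
o(B) = -3 (o(B) = -3 - 1*0 = -3 + 0 = -3)
-2106 - o(d(4))*(-15)*Z = -2106 - (-3*(-15))*(-9) = -2106 - 45*(-9) = -2106 - 1*(-405) = -2106 + 405 = -1701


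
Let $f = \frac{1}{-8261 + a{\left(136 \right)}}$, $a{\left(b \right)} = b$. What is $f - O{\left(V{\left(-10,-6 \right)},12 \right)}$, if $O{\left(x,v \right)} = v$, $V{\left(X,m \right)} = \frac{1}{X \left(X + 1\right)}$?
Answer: $- \frac{97501}{8125} \approx -12.0$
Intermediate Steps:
$V{\left(X,m \right)} = \frac{1}{X \left(1 + X\right)}$
$f = - \frac{1}{8125}$ ($f = \frac{1}{-8261 + 136} = \frac{1}{-8125} = - \frac{1}{8125} \approx -0.00012308$)
$f - O{\left(V{\left(-10,-6 \right)},12 \right)} = - \frac{1}{8125} - 12 = - \frac{97501}{8125}$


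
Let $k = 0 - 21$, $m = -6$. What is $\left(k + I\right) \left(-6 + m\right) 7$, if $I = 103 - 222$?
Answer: $11760$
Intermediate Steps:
$k = -21$ ($k = 0 - 21 = -21$)
$I = -119$
$\left(k + I\right) \left(-6 + m\right) 7 = \left(-21 - 119\right) \left(-6 - 6\right) 7 = - 140 \left(\left(-12\right) 7\right) = \left(-140\right) \left(-84\right) = 11760$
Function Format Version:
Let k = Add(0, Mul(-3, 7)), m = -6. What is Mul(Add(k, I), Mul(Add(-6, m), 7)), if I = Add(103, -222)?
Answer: 11760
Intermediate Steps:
k = -21 (k = Add(0, -21) = -21)
I = -119
Mul(Add(k, I), Mul(Add(-6, m), 7)) = Mul(Add(-21, -119), Mul(Add(-6, -6), 7)) = Mul(-140, Mul(-12, 7)) = Mul(-140, -84) = 11760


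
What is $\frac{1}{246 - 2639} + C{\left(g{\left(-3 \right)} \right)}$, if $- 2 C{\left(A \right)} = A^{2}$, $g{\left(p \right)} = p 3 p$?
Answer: $- \frac{1744499}{4786} \approx -364.5$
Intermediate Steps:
$g{\left(p \right)} = 3 p^{2}$ ($g{\left(p \right)} = 3 p p = 3 p^{2}$)
$C{\left(A \right)} = - \frac{A^{2}}{2}$
$\frac{1}{246 - 2639} + C{\left(g{\left(-3 \right)} \right)} = \frac{1}{246 - 2639} - \frac{\left(3 \left(-3\right)^{2}\right)^{2}}{2} = \frac{1}{-2393} - \frac{\left(3 \cdot 9\right)^{2}}{2} = - \frac{1}{2393} - \frac{27^{2}}{2} = - \frac{1}{2393} - \frac{729}{2} = - \frac{1744499}{4786}$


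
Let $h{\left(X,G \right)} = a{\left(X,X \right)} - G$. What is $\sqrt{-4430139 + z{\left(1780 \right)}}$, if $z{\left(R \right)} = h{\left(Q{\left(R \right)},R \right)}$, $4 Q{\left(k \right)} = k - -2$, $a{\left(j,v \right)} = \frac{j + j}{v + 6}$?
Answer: $\frac{5 i \sqrt{16061444581}}{301} \approx 2105.2 i$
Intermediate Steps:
$a{\left(j,v \right)} = \frac{2 j}{6 + v}$
$Q{\left(k \right)} = \frac{1}{2} + \frac{k}{4}$ ($Q{\left(k \right)} = \frac{k - -2}{4} = \frac{k + 2}{4} = \frac{2 + k}{4} = \frac{1}{2} + \frac{k}{4}$)
$h{\left(X,G \right)} = - G + \frac{2 X}{6 + X}$ ($h{\left(X,G \right)} = \frac{2 X}{6 + X} - G = - G + \frac{2 X}{6 + X}$)
$z{\left(R \right)} = \frac{1 + \frac{R}{2} - R \left(\frac{13}{2} + \frac{R}{4}\right)}{\frac{13}{2} + \frac{R}{4}}$ ($z{\left(R \right)} = \frac{2 \left(\frac{1}{2} + \frac{R}{4}\right) - R \left(6 + \left(\frac{1}{2} + \frac{R}{4}\right)\right)}{6 + \left(\frac{1}{2} + \frac{R}{4}\right)} = \frac{\left(1 + \frac{R}{2}\right) - R \left(\frac{13}{2} + \frac{R}{4}\right)}{\frac{13}{2} + \frac{R}{4}} = \frac{1 + \frac{R}{2} - R \left(\frac{13}{2} + \frac{R}{4}\right)}{\frac{13}{2} + \frac{R}{4}}$)
$\sqrt{-4430139 + z{\left(1780 \right)}} = \sqrt{-4430139 + \frac{4 - 1780^{2} - 42720}{26 + 1780}} = \sqrt{-4430139 + \frac{4 - 3168400 - 42720}{1806}} = \sqrt{-4430139 + \frac{1}{1806} \left(-3211116\right)} = \sqrt{-4430139 - \frac{535186}{301}} = \sqrt{- \frac{1334007025}{301}} = \frac{5 i \sqrt{16061444581}}{301}$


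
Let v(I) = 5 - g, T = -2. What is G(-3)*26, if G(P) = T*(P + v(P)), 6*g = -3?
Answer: -130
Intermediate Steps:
g = -½ (g = (⅙)*(-3) = -½ ≈ -0.50000)
v(I) = 11/2 (v(I) = 5 - 1*(-½) = 5 + ½ = 11/2)
G(P) = -11 - 2*P (G(P) = -2*(P + 11/2) = -2*(11/2 + P) = -11 - 2*P)
G(-3)*26 = (-11 - 2*(-3))*26 = (-11 + 6)*26 = -5*26 = -130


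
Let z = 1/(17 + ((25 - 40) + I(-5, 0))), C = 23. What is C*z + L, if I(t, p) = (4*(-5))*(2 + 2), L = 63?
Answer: 4891/78 ≈ 62.705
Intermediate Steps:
I(t, p) = -80 (I(t, p) = -20*4 = -80)
z = -1/78 (z = 1/(17 + ((25 - 40) - 80)) = 1/(17 + (-15 - 80)) = 1/(17 - 95) = 1/(-78) = -1/78 ≈ -0.012821)
C*z + L = 23*(-1/78) + 63 = -23/78 + 63 = 4891/78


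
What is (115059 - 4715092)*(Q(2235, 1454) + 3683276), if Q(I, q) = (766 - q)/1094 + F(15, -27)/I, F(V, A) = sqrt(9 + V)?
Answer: -9267923975603724/547 - 9200066*sqrt(6)/2235 ≈ -1.6943e+13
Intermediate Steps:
Q(I, q) = 383/547 - q/1094 + 2*sqrt(6)/I (Q(I, q) = (766 - q)/1094 + sqrt(9 + 15)/I = (766 - q)*(1/1094) + sqrt(24)/I = (383/547 - q/1094) + (2*sqrt(6))/I = (383/547 - q/1094) + 2*sqrt(6)/I = 383/547 - q/1094 + 2*sqrt(6)/I)
(115059 - 4715092)*(Q(2235, 1454) + 3683276) = (115059 - 4715092)*((1/1094)*(2188*sqrt(6) - 1*2235*(-766 + 1454))/2235 + 3683276) = -4600033*((1/1094)*(1/2235)*(2188*sqrt(6) - 1*2235*688) + 3683276) = -4600033*((1/1094)*(1/2235)*(2188*sqrt(6) - 1537680) + 3683276) = -4600033*((1/1094)*(1/2235)*(-1537680 + 2188*sqrt(6)) + 3683276) = -4600033*((-344/547 + 2*sqrt(6)/2235) + 3683276) = -4600033*(2014751628/547 + 2*sqrt(6)/2235) = -9267923975603724/547 - 9200066*sqrt(6)/2235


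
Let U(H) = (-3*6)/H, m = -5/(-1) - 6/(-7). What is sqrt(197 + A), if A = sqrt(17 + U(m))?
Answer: sqrt(331157 + 41*sqrt(23411))/41 ≈ 14.168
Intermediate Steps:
m = 41/7 (m = -5*(-1) - 6*(-1/7) = 5 + 6/7 = 41/7 ≈ 5.8571)
U(H) = -18/H
A = sqrt(23411)/41 (A = sqrt(17 - 18/41/7) = sqrt(17 - 18*7/41) = sqrt(17 - 126/41) = sqrt(571/41) = sqrt(23411)/41 ≈ 3.7319)
sqrt(197 + A) = sqrt(197 + sqrt(23411)/41)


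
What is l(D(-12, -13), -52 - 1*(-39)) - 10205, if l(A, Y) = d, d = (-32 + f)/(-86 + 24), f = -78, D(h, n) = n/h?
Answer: -316300/31 ≈ -10203.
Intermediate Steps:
d = 55/31 (d = (-32 - 78)/(-86 + 24) = -110/(-62) = -110*(-1/62) = 55/31 ≈ 1.7742)
l(A, Y) = 55/31
l(D(-12, -13), -52 - 1*(-39)) - 10205 = 55/31 - 10205 = -316300/31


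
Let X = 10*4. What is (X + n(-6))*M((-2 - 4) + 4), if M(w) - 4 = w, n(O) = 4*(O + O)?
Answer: -16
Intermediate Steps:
n(O) = 8*O (n(O) = 4*(2*O) = 8*O)
M(w) = 4 + w
X = 40
(X + n(-6))*M((-2 - 4) + 4) = (40 + 8*(-6))*(4 + ((-2 - 4) + 4)) = (40 - 48)*(4 + (-6 + 4)) = -8*(4 - 2) = -8*2 = -16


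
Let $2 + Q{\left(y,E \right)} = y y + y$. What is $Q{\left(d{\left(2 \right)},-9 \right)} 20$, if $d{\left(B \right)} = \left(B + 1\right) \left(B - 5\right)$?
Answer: $1400$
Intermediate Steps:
$d{\left(B \right)} = \left(1 + B\right) \left(-5 + B\right)$
$Q{\left(y,E \right)} = -2 + y + y^{2}$ ($Q{\left(y,E \right)} = -2 + \left(y y + y\right) = -2 + \left(y^{2} + y\right) = -2 + \left(y + y^{2}\right) = -2 + y + y^{2}$)
$Q{\left(d{\left(2 \right)},-9 \right)} 20 = \left(-2 - \left(13 - 4\right) + \left(-5 + 2^{2} - 8\right)^{2}\right) 20 = \left(-2 - 9 + \left(-5 + 4 - 8\right)^{2}\right) 20 = \left(-2 - 9 + \left(-9\right)^{2}\right) 20 = \left(-2 - 9 + 81\right) 20 = 70 \cdot 20 = 1400$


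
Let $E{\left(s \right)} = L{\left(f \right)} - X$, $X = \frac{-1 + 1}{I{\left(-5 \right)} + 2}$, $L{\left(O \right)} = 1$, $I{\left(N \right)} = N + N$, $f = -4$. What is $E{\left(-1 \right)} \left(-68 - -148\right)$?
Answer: $80$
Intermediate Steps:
$I{\left(N \right)} = 2 N$
$X = 0$ ($X = \frac{-1 + 1}{2 \left(-5\right) + 2} = \frac{0}{-10 + 2} = \frac{0}{-8} = 0 \left(- \frac{1}{8}\right) = 0$)
$E{\left(s \right)} = 1$ ($E{\left(s \right)} = 1 - 0 = 1 + 0 = 1$)
$E{\left(-1 \right)} \left(-68 - -148\right) = 1 \left(-68 - -148\right) = 1 \left(-68 + 148\right) = 1 \cdot 80 = 80$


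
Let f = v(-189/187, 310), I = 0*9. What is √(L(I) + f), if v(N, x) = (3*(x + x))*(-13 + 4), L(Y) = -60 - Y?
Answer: 20*I*√42 ≈ 129.61*I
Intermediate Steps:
I = 0
v(N, x) = -54*x (v(N, x) = (3*(2*x))*(-9) = (6*x)*(-9) = -54*x)
f = -16740 (f = -54*310 = -16740)
√(L(I) + f) = √((-60 - 1*0) - 16740) = √((-60 + 0) - 16740) = √(-60 - 16740) = √(-16800) = 20*I*√42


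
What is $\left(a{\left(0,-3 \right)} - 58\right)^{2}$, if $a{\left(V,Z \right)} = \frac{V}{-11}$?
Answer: $3364$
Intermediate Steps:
$a{\left(V,Z \right)} = - \frac{V}{11}$ ($a{\left(V,Z \right)} = V \left(- \frac{1}{11}\right) = - \frac{V}{11}$)
$\left(a{\left(0,-3 \right)} - 58\right)^{2} = \left(\left(- \frac{1}{11}\right) 0 - 58\right)^{2} = \left(0 - 58\right)^{2} = \left(-58\right)^{2} = 3364$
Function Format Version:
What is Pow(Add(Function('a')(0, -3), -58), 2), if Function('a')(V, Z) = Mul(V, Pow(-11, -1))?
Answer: 3364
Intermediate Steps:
Function('a')(V, Z) = Mul(Rational(-1, 11), V) (Function('a')(V, Z) = Mul(V, Rational(-1, 11)) = Mul(Rational(-1, 11), V))
Pow(Add(Function('a')(0, -3), -58), 2) = Pow(Add(Mul(Rational(-1, 11), 0), -58), 2) = Pow(Add(0, -58), 2) = Pow(-58, 2) = 3364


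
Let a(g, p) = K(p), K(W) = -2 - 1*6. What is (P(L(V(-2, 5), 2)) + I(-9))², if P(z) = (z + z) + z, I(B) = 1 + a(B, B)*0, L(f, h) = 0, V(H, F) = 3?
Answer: 1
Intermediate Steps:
K(W) = -8 (K(W) = -2 - 6 = -8)
a(g, p) = -8
I(B) = 1 (I(B) = 1 - 8*0 = 1 + 0 = 1)
P(z) = 3*z (P(z) = 2*z + z = 3*z)
(P(L(V(-2, 5), 2)) + I(-9))² = (3*0 + 1)² = (0 + 1)² = 1² = 1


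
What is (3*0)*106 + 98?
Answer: 98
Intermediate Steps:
(3*0)*106 + 98 = 0*106 + 98 = 0 + 98 = 98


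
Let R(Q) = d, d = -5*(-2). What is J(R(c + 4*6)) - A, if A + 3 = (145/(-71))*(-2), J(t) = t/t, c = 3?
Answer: -6/71 ≈ -0.084507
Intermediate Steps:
d = 10
R(Q) = 10
J(t) = 1
A = 77/71 (A = -3 + (145/(-71))*(-2) = -3 + (145*(-1/71))*(-2) = -3 - 145/71*(-2) = -3 + 290/71 = 77/71 ≈ 1.0845)
J(R(c + 4*6)) - A = 1 - 1*77/71 = 1 - 77/71 = -6/71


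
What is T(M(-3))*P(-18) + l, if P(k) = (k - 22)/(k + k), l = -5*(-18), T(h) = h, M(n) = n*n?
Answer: 100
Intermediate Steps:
M(n) = n²
l = 90
P(k) = (-22 + k)/(2*k) (P(k) = (-22 + k)/((2*k)) = (-22 + k)*(1/(2*k)) = (-22 + k)/(2*k))
T(M(-3))*P(-18) + l = (-3)²*((½)*(-22 - 18)/(-18)) + 90 = 9*((½)*(-1/18)*(-40)) + 90 = 9*(10/9) + 90 = 10 + 90 = 100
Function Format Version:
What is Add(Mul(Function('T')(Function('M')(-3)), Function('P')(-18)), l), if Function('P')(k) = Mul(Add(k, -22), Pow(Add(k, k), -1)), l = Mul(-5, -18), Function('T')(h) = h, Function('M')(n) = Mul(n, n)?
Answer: 100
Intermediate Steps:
Function('M')(n) = Pow(n, 2)
l = 90
Function('P')(k) = Mul(Rational(1, 2), Pow(k, -1), Add(-22, k)) (Function('P')(k) = Mul(Add(-22, k), Pow(Mul(2, k), -1)) = Mul(Add(-22, k), Mul(Rational(1, 2), Pow(k, -1))) = Mul(Rational(1, 2), Pow(k, -1), Add(-22, k)))
Add(Mul(Function('T')(Function('M')(-3)), Function('P')(-18)), l) = Add(Mul(Pow(-3, 2), Mul(Rational(1, 2), Pow(-18, -1), Add(-22, -18))), 90) = Add(Mul(9, Mul(Rational(1, 2), Rational(-1, 18), -40)), 90) = Add(Mul(9, Rational(10, 9)), 90) = Add(10, 90) = 100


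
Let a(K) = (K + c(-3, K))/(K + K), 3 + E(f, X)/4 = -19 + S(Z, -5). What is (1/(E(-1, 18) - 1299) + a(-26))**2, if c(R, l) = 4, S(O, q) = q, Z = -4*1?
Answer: 238733401/1338242724 ≈ 0.17839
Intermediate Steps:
Z = -4
E(f, X) = -108 (E(f, X) = -12 + 4*(-19 - 5) = -12 + 4*(-24) = -12 - 96 = -108)
a(K) = (4 + K)/(2*K) (a(K) = (K + 4)/(K + K) = (4 + K)/((2*K)) = (4 + K)*(1/(2*K)) = (4 + K)/(2*K))
(1/(E(-1, 18) - 1299) + a(-26))**2 = (1/(-108 - 1299) + (1/2)*(4 - 26)/(-26))**2 = (1/(-1407) + (1/2)*(-1/26)*(-22))**2 = (-1/1407 + 11/26)**2 = (15451/36582)**2 = 238733401/1338242724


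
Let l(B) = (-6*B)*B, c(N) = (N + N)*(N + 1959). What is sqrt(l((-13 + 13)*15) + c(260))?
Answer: 2*sqrt(288470) ≈ 1074.2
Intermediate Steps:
c(N) = 2*N*(1959 + N) (c(N) = (2*N)*(1959 + N) = 2*N*(1959 + N))
l(B) = -6*B**2
sqrt(l((-13 + 13)*15) + c(260)) = sqrt(-6*225*(-13 + 13)**2 + 2*260*(1959 + 260)) = sqrt(-6*(0*15)**2 + 2*260*2219) = sqrt(-6*0**2 + 1153880) = sqrt(-6*0 + 1153880) = sqrt(0 + 1153880) = sqrt(1153880) = 2*sqrt(288470)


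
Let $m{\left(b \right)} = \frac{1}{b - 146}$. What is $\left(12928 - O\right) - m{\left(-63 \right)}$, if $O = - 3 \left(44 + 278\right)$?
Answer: $\frac{2903847}{209} \approx 13894.0$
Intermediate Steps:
$m{\left(b \right)} = \frac{1}{-146 + b}$
$O = -966$ ($O = \left(-3\right) 322 = -966$)
$\left(12928 - O\right) - m{\left(-63 \right)} = \left(12928 - -966\right) - \frac{1}{-146 - 63} = \left(12928 + 966\right) - \frac{1}{-209} = 13894 - - \frac{1}{209} = 13894 + \frac{1}{209} = \frac{2903847}{209}$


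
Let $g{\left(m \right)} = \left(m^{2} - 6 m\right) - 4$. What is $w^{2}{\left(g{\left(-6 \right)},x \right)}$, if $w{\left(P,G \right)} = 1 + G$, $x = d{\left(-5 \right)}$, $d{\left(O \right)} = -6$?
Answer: $25$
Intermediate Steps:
$g{\left(m \right)} = -4 + m^{2} - 6 m$
$x = -6$
$w^{2}{\left(g{\left(-6 \right)},x \right)} = \left(1 - 6\right)^{2} = \left(-5\right)^{2} = 25$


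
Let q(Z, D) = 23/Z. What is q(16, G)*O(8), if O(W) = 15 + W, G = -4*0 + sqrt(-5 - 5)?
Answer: 529/16 ≈ 33.063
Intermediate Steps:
G = I*sqrt(10) (G = 0 + sqrt(-10) = 0 + I*sqrt(10) = I*sqrt(10) ≈ 3.1623*I)
q(16, G)*O(8) = (23/16)*(15 + 8) = (23*(1/16))*23 = (23/16)*23 = 529/16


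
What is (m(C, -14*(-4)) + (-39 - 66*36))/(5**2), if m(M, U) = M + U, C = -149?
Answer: -2508/25 ≈ -100.32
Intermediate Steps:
(m(C, -14*(-4)) + (-39 - 66*36))/(5**2) = ((-149 - 14*(-4)) + (-39 - 66*36))/(5**2) = ((-149 + 56) + (-39 - 2376))/25 = (-93 - 2415)*(1/25) = -2508*1/25 = -2508/25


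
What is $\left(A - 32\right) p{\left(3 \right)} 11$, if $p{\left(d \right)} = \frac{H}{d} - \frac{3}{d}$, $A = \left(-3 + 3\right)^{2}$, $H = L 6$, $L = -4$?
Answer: $3168$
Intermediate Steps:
$H = -24$ ($H = \left(-4\right) 6 = -24$)
$A = 0$ ($A = 0^{2} = 0$)
$p{\left(d \right)} = - \frac{27}{d}$ ($p{\left(d \right)} = - \frac{24}{d} - \frac{3}{d} = - \frac{27}{d}$)
$\left(A - 32\right) p{\left(3 \right)} 11 = \left(0 - 32\right) - \frac{27}{3} \cdot 11 = - 32 \left(-27\right) \frac{1}{3} \cdot 11 = - 32 \left(\left(-9\right) 11\right) = \left(-32\right) \left(-99\right) = 3168$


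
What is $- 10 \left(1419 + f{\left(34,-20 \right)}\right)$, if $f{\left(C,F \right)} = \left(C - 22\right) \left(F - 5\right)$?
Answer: $-11190$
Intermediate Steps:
$f{\left(C,F \right)} = \left(-22 + C\right) \left(-5 + F\right)$
$- 10 \left(1419 + f{\left(34,-20 \right)}\right) = - 10 \left(1419 + \left(110 - -440 - 170 + 34 \left(-20\right)\right)\right) = - 10 \left(1419 + \left(110 + 440 - 170 - 680\right)\right) = - 10 \left(1419 - 300\right) = \left(-10\right) 1119 = -11190$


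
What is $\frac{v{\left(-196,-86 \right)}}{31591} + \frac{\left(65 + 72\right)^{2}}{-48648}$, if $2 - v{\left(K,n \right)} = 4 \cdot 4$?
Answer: $- \frac{84801793}{219548424} \approx -0.38626$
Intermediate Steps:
$v{\left(K,n \right)} = -14$ ($v{\left(K,n \right)} = 2 - 4 \cdot 4 = 2 - 16 = -14$)
$\frac{v{\left(-196,-86 \right)}}{31591} + \frac{\left(65 + 72\right)^{2}}{-48648} = - \frac{14}{31591} + \frac{\left(65 + 72\right)^{2}}{-48648} = \left(-14\right) \frac{1}{31591} + 137^{2} \left(- \frac{1}{48648}\right) = - \frac{2}{4513} + 18769 \left(- \frac{1}{48648}\right) = - \frac{2}{4513} - \frac{18769}{48648} = - \frac{84801793}{219548424}$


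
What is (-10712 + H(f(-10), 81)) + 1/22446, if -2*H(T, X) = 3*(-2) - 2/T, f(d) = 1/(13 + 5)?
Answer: -239970185/22446 ≈ -10691.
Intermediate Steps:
f(d) = 1/18
H(T, X) = 3 + 1/T (H(T, X) = -(3*(-2) - 2/T)/2 = -(-6 - 2/T)/2 = 3 + 1/T)
(-10712 + H(f(-10), 81)) + 1/22446 = (-10712 + (3 + 1/(1/18))) + 1/22446 = (-10712 + (3 + 18)) + 1/22446 = (-10712 + 21) + 1/22446 = -10691 + 1/22446 = -239970185/22446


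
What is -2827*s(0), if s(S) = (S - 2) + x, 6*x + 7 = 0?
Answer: 53713/6 ≈ 8952.2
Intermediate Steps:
x = -7/6 (x = -7/6 + (⅙)*0 = -7/6 + 0 = -7/6 ≈ -1.1667)
s(S) = -19/6 + S (s(S) = (S - 2) - 7/6 = (-2 + S) - 7/6 = -19/6 + S)
-2827*s(0) = -2827*(-19/6 + 0) = -2827*(-19/6) = 53713/6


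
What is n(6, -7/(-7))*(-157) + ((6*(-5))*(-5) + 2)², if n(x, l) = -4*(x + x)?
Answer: 30640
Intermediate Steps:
n(x, l) = -8*x
n(6, -7/(-7))*(-157) + ((6*(-5))*(-5) + 2)² = -8*6*(-157) + ((6*(-5))*(-5) + 2)² = -48*(-157) + (-30*(-5) + 2)² = 7536 + (150 + 2)² = 7536 + 152² = 7536 + 23104 = 30640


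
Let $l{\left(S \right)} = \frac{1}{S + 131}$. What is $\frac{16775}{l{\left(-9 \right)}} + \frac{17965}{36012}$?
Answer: $\frac{73700376565}{36012} \approx 2.0466 \cdot 10^{6}$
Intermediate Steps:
$l{\left(S \right)} = \frac{1}{131 + S}$
$\frac{16775}{l{\left(-9 \right)}} + \frac{17965}{36012} = \frac{16775}{\frac{1}{131 - 9}} + \frac{17965}{36012} = \frac{16775}{\frac{1}{122}} + 17965 \cdot \frac{1}{36012} = 16775 \frac{1}{\frac{1}{122}} + \frac{17965}{36012} = 16775 \cdot 122 + \frac{17965}{36012} = 2046550 + \frac{17965}{36012} = \frac{73700376565}{36012}$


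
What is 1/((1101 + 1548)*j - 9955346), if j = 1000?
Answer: -1/7306346 ≈ -1.3687e-7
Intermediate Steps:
1/((1101 + 1548)*j - 9955346) = 1/((1101 + 1548)*1000 - 9955346) = 1/(2649*1000 - 9955346) = 1/(2649000 - 9955346) = 1/(-7306346) = -1/7306346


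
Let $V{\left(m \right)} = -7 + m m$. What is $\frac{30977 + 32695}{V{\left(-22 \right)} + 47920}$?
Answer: $\frac{63672}{48397} \approx 1.3156$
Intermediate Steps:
$V{\left(m \right)} = -7 + m^{2}$
$\frac{30977 + 32695}{V{\left(-22 \right)} + 47920} = \frac{30977 + 32695}{\left(-7 + \left(-22\right)^{2}\right) + 47920} = \frac{63672}{\left(-7 + 484\right) + 47920} = \frac{63672}{477 + 47920} = \frac{63672}{48397}$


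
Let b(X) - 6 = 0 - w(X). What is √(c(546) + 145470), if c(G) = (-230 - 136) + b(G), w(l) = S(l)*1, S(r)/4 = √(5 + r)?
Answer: √(145110 - 4*√551) ≈ 380.81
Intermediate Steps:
S(r) = 4*√(5 + r)
w(l) = 4*√(5 + l) (w(l) = (4*√(5 + l))*1 = 4*√(5 + l))
b(X) = 6 - 4*√(5 + X) (b(X) = 6 + (0 - 4*√(5 + X)) = 6 - 4*√(5 + X))
c(G) = -360 - 4*√(5 + G) (c(G) = (-230 - 136) + (6 - 4*√(5 + G)) = -366 + (6 - 4*√(5 + G)) = -360 - 4*√(5 + G))
√(c(546) + 145470) = √((-360 - 4*√(5 + 546)) + 145470) = √((-360 - 4*√551) + 145470) = √(145110 - 4*√551)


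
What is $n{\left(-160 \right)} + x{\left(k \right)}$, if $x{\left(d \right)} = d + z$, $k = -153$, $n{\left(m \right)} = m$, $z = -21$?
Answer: $-334$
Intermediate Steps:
$x{\left(d \right)} = -21 + d$ ($x{\left(d \right)} = d - 21 = -21 + d$)
$n{\left(-160 \right)} + x{\left(k \right)} = -160 - 174 = -334$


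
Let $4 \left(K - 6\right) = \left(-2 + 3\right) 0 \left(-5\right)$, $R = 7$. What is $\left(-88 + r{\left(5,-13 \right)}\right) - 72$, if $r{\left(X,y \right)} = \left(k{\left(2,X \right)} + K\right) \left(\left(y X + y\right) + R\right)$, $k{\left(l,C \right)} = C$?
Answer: $-941$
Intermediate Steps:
$K = 6$ ($K = 6 + \frac{\left(-2 + 3\right) 0 \left(-5\right)}{4} = 6 + \frac{1 \cdot 0}{4} = 6 + \frac{1}{4} \cdot 0 = 6 + 0 = 6$)
$r{\left(X,y \right)} = \left(6 + X\right) \left(7 + y + X y\right)$ ($r{\left(X,y \right)} = \left(X + 6\right) \left(\left(y X + y\right) + 7\right) = \left(6 + X\right) \left(\left(X y + y\right) + 7\right) = \left(6 + X\right) \left(\left(y + X y\right) + 7\right) = \left(6 + X\right) \left(7 + y + X y\right)$)
$\left(-88 + r{\left(5,-13 \right)}\right) - 72 = \left(-88 + \left(42 + 6 \left(-13\right) + 7 \cdot 5 - 13 \cdot 5^{2} + 7 \cdot 5 \left(-13\right)\right)\right) - 72 = \left(-88 - 781\right) - 72 = -869 - 72 = -941$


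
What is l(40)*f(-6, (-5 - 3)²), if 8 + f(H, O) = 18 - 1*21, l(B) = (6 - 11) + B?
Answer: -385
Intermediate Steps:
l(B) = -5 + B
f(H, O) = -11 (f(H, O) = -8 + (18 - 1*21) = -8 + (18 - 21) = -8 - 3 = -11)
l(40)*f(-6, (-5 - 3)²) = (-5 + 40)*(-11) = 35*(-11) = -385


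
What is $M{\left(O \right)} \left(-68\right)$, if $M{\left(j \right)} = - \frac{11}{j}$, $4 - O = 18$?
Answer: $- \frac{374}{7} \approx -53.429$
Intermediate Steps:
$O = -14$ ($O = 4 - 18 = -14$)
$M{\left(O \right)} \left(-68\right) = - \frac{11}{-14} \left(-68\right) = \left(-11\right) \left(- \frac{1}{14}\right) \left(-68\right) = \frac{11}{14} \left(-68\right) = - \frac{374}{7}$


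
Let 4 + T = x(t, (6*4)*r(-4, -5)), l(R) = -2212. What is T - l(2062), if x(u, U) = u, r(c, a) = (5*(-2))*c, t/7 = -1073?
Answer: -5303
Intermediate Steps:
t = -7511 (t = 7*(-1073) = -7511)
r(c, a) = -10*c
T = -7515 (T = -4 - 7511 = -7515)
T - l(2062) = -7515 - 1*(-2212) = -7515 + 2212 = -5303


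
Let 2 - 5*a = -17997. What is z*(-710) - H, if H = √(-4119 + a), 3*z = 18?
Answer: -4260 - 2*I*√3245/5 ≈ -4260.0 - 22.786*I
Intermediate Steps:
a = 17999/5 (a = ⅖ - ⅕*(-17997) = ⅖ + 17997/5 = 17999/5 ≈ 3599.8)
z = 6 (z = (⅓)*18 = 6)
H = 2*I*√3245/5 (H = √(-4119 + 17999/5) = √(-2596/5) = 2*I*√3245/5 ≈ 22.786*I)
z*(-710) - H = 6*(-710) - 2*I*√3245/5 = -4260 - 2*I*√3245/5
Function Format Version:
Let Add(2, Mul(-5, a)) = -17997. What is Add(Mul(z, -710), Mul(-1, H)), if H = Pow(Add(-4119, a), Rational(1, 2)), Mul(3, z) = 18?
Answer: Add(-4260, Mul(Rational(-2, 5), I, Pow(3245, Rational(1, 2)))) ≈ Add(-4260.0, Mul(-22.786, I))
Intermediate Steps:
a = Rational(17999, 5) (a = Add(Rational(2, 5), Mul(Rational(-1, 5), -17997)) = Add(Rational(2, 5), Rational(17997, 5)) = Rational(17999, 5) ≈ 3599.8)
z = 6 (z = Mul(Rational(1, 3), 18) = 6)
H = Mul(Rational(2, 5), I, Pow(3245, Rational(1, 2))) (H = Pow(Add(-4119, Rational(17999, 5)), Rational(1, 2)) = Pow(Rational(-2596, 5), Rational(1, 2)) = Mul(Rational(2, 5), I, Pow(3245, Rational(1, 2))) ≈ Mul(22.786, I))
Add(Mul(z, -710), Mul(-1, H)) = Add(Mul(6, -710), Mul(-1, Mul(Rational(2, 5), I, Pow(3245, Rational(1, 2))))) = Add(-4260, Mul(Rational(-2, 5), I, Pow(3245, Rational(1, 2))))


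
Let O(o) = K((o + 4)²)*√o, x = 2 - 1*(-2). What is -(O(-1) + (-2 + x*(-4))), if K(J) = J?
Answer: 18 - 9*I ≈ 18.0 - 9.0*I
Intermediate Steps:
x = 4 (x = 2 + 2 = 4)
O(o) = √o*(4 + o)² (O(o) = (o + 4)²*√o = (4 + o)²*√o = √o*(4 + o)²)
-(O(-1) + (-2 + x*(-4))) = -(√(-1)*(4 - 1)² + (-2 + 4*(-4))) = -(I*3² + (-2 - 16)) = -(I*9 - 18) = -(9*I - 18) = -(-18 + 9*I) = 18 - 9*I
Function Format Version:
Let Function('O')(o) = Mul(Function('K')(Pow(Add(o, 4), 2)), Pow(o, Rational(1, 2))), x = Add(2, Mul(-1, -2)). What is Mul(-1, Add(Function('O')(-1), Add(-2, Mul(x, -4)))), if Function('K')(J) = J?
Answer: Add(18, Mul(-9, I)) ≈ Add(18.000, Mul(-9.0000, I))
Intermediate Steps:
x = 4 (x = Add(2, 2) = 4)
Function('O')(o) = Mul(Pow(o, Rational(1, 2)), Pow(Add(4, o), 2)) (Function('O')(o) = Mul(Pow(Add(o, 4), 2), Pow(o, Rational(1, 2))) = Mul(Pow(Add(4, o), 2), Pow(o, Rational(1, 2))) = Mul(Pow(o, Rational(1, 2)), Pow(Add(4, o), 2)))
Mul(-1, Add(Function('O')(-1), Add(-2, Mul(x, -4)))) = Mul(-1, Add(Mul(Pow(-1, Rational(1, 2)), Pow(Add(4, -1), 2)), Add(-2, Mul(4, -4)))) = Mul(-1, Add(Mul(I, Pow(3, 2)), Add(-2, -16))) = Mul(-1, Add(Mul(I, 9), -18)) = Mul(-1, Add(Mul(9, I), -18)) = Mul(-1, Add(-18, Mul(9, I))) = Add(18, Mul(-9, I))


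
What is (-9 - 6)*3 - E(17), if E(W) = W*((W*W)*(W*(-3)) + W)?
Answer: 250229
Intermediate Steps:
E(W) = W*(W - 3*W³) (E(W) = W*(W²*(-3*W) + W) = W*(-3*W³ + W) = W*(W - 3*W³))
(-9 - 6)*3 - E(17) = (-9 - 6)*3 - (17² - 3*17⁴) = -15*3 - (289 - 3*83521) = -45 - (289 - 250563) = -45 - 1*(-250274) = -45 + 250274 = 250229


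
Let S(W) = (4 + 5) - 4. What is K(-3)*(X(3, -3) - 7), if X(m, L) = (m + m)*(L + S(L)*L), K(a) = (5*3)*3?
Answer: -5175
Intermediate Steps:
K(a) = 45 (K(a) = 15*3 = 45)
S(W) = 5 (S(W) = 9 - 4 = 5)
X(m, L) = 12*L*m (X(m, L) = (m + m)*(L + 5*L) = (2*m)*(6*L) = 12*L*m)
K(-3)*(X(3, -3) - 7) = 45*(12*(-3)*3 - 7) = 45*(-108 - 7) = 45*(-115) = -5175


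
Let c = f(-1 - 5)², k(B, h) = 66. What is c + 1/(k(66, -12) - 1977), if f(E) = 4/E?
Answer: 2545/5733 ≈ 0.44392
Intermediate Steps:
c = 4/9 (c = (4/(-1 - 5))² = (4/(-6))² = (4*(-⅙))² = (-⅔)² = 4/9 ≈ 0.44444)
c + 1/(k(66, -12) - 1977) = 4/9 + 1/(66 - 1977) = 4/9 + 1/(-1911) = 4/9 - 1/1911 = 2545/5733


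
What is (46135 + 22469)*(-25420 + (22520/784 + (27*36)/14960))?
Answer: -79806917310693/45815 ≈ -1.7419e+9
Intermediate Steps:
(46135 + 22469)*(-25420 + (22520/784 + (27*36)/14960)) = 68604*(-25420 + (22520*(1/784) + 972*(1/14960))) = 68604*(-25420 + (2815/98 + 243/3740)) = 68604*(-25420 + 5275957/183260) = 68604*(-4653193243/183260) = -79806917310693/45815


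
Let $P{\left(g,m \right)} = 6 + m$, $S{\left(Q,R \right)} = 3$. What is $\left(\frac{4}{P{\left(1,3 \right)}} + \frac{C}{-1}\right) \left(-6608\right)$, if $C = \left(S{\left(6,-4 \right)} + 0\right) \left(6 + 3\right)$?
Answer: $\frac{1579312}{9} \approx 1.7548 \cdot 10^{5}$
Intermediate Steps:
$C = 27$ ($C = \left(3 + 0\right) \left(6 + 3\right) = 3 \cdot 9 = 27$)
$\left(\frac{4}{P{\left(1,3 \right)}} + \frac{C}{-1}\right) \left(-6608\right) = \left(\frac{4}{6 + 3} + \frac{27}{-1}\right) \left(-6608\right) = \left(\frac{4}{9} + 27 \left(-1\right)\right) \left(-6608\right) = \left(4 \cdot \frac{1}{9} - 27\right) \left(-6608\right) = \left(\frac{4}{9} - 27\right) \left(-6608\right) = \left(- \frac{239}{9}\right) \left(-6608\right) = \frac{1579312}{9}$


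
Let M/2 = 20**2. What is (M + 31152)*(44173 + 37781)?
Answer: 2618594208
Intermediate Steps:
M = 800 (M = 2*20**2 = 2*400 = 800)
(M + 31152)*(44173 + 37781) = (800 + 31152)*(44173 + 37781) = 31952*81954 = 2618594208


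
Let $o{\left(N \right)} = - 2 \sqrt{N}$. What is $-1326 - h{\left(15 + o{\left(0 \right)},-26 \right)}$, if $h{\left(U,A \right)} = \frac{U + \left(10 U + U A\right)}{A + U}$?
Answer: $- \frac{14811}{11} \approx -1346.5$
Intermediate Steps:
$h{\left(U,A \right)} = \frac{11 U + A U}{A + U}$ ($h{\left(U,A \right)} = \frac{U + \left(10 U + A U\right)}{A + U} = \frac{11 U + A U}{A + U}$)
$-1326 - h{\left(15 + o{\left(0 \right)},-26 \right)} = -1326 - \frac{\left(15 - 2 \sqrt{0}\right) \left(11 - 26\right)}{-26 + \left(15 - 2 \sqrt{0}\right)} = -1326 - \left(15 - 0\right) \frac{1}{-26 + \left(15 - 0\right)} \left(-15\right) = -1326 - \left(15 + 0\right) \frac{1}{-26 + \left(15 + 0\right)} \left(-15\right) = -1326 - 15 \frac{1}{-26 + 15} \left(-15\right) = -1326 - 15 \frac{1}{-11} \left(-15\right) = -1326 - 15 \left(- \frac{1}{11}\right) \left(-15\right) = -1326 - \frac{225}{11} = - \frac{14811}{11}$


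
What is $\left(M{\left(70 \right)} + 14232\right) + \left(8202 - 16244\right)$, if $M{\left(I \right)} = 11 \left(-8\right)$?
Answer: $6102$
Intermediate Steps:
$M{\left(I \right)} = -88$
$\left(M{\left(70 \right)} + 14232\right) + \left(8202 - 16244\right) = \left(-88 + 14232\right) + \left(8202 - 16244\right) = 14144 - 8042 = 6102$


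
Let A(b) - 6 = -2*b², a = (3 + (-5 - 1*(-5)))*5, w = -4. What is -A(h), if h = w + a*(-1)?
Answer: 716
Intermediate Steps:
a = 15 (a = (3 + (-5 + 5))*5 = (3 + 0)*5 = 3*5 = 15)
h = -19 (h = -4 + 15*(-1) = -4 - 15 = -19)
A(b) = 6 - 2*b²
-A(h) = -(6 - 2*(-19)²) = -(6 - 2*361) = -(6 - 722) = -1*(-716) = 716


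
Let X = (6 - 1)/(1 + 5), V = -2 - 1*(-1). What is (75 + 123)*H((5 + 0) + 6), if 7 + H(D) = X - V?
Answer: -1023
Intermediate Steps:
V = -1 (V = -2 + 1 = -1)
X = ⅚ (X = 5/6 = 5*(⅙) = ⅚ ≈ 0.83333)
H(D) = -31/6 (H(D) = -7 + (⅚ - 1*(-1)) = -7 + (⅚ + 1) = -7 + 11/6 = -31/6)
(75 + 123)*H((5 + 0) + 6) = (75 + 123)*(-31/6) = 198*(-31/6) = -1023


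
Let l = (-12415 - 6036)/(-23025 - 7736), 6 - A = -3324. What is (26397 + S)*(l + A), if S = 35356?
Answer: 6326754234493/30761 ≈ 2.0567e+8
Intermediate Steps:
A = 3330 (A = 6 - 1*(-3324) = 6 + 3324 = 3330)
l = 18451/30761 (l = -18451/(-30761) = -18451*(-1/30761) = 18451/30761 ≈ 0.59982)
(26397 + S)*(l + A) = (26397 + 35356)*(18451/30761 + 3330) = 61753*(102452581/30761) = 6326754234493/30761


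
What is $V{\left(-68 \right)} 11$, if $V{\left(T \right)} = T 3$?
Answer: $-2244$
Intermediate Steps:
$V{\left(T \right)} = 3 T$
$V{\left(-68 \right)} 11 = 3 \left(-68\right) 11 = \left(-204\right) 11 = -2244$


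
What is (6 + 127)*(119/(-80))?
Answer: -15827/80 ≈ -197.84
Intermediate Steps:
(6 + 127)*(119/(-80)) = 133*(119*(-1/80)) = 133*(-119/80) = -15827/80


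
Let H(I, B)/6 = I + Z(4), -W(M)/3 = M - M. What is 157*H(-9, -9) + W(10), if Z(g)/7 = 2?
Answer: 4710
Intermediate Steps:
Z(g) = 14 (Z(g) = 7*2 = 14)
W(M) = 0 (W(M) = -3*(M - M) = -3*0 = 0)
H(I, B) = 84 + 6*I (H(I, B) = 6*(I + 14) = 6*(14 + I) = 84 + 6*I)
157*H(-9, -9) + W(10) = 157*(84 + 6*(-9)) + 0 = 157*(84 - 54) + 0 = 157*30 + 0 = 4710 + 0 = 4710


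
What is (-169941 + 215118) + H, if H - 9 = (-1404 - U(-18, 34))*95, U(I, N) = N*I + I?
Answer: -28344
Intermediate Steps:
U(I, N) = I + I*N (U(I, N) = I*N + I = I + I*N)
H = -73521 (H = 9 + (-1404 - (-18)*(1 + 34))*95 = 9 + (-1404 - (-18)*35)*95 = 9 + (-1404 - 1*(-630))*95 = 9 + (-1404 + 630)*95 = 9 - 774*95 = 9 - 73530 = -73521)
(-169941 + 215118) + H = (-169941 + 215118) - 73521 = 45177 - 73521 = -28344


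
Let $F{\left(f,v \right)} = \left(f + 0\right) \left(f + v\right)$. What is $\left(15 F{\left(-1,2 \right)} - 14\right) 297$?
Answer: $-8613$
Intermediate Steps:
$F{\left(f,v \right)} = f \left(f + v\right)$
$\left(15 F{\left(-1,2 \right)} - 14\right) 297 = \left(15 \left(- (-1 + 2)\right) - 14\right) 297 = \left(15 \left(\left(-1\right) 1\right) - 14\right) 297 = \left(15 \left(-1\right) - 14\right) 297 = \left(-15 - 14\right) 297 = \left(-29\right) 297 = -8613$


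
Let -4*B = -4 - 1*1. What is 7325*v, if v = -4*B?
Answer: -36625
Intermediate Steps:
B = 5/4 (B = -(-4 - 1*1)/4 = -(-4 - 1)/4 = -¼*(-5) = 5/4 ≈ 1.2500)
v = -5 (v = -4*5/4 = -5)
7325*v = 7325*(-5) = -36625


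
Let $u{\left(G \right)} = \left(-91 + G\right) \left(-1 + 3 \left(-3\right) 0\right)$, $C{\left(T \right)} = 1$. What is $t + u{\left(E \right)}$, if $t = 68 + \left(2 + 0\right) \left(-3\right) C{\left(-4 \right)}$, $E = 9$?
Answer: $144$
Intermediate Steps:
$u{\left(G \right)} = 91 - G$ ($u{\left(G \right)} = \left(-91 + G\right) \left(-1 - 0\right) = \left(-91 + G\right) \left(-1 + 0\right) = \left(-91 + G\right) \left(-1\right) = 91 - G$)
$t = 62$ ($t = 68 + \left(2 + 0\right) \left(-3\right) 1 = 68 + 2 \left(-3\right) 1 = 68 - 6 = 62$)
$t + u{\left(E \right)} = 62 + \left(91 - 9\right) = 62 + 82 = 144$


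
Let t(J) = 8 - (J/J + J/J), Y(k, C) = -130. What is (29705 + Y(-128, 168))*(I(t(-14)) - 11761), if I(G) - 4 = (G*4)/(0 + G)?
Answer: -347594975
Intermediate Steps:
t(J) = 6 (t(J) = 8 - (1 + 1) = 8 - 1*2 = 8 - 2 = 6)
I(G) = 8 (I(G) = 4 + (G*4)/(0 + G) = 4 + (4*G)/G = 4 + 4 = 8)
(29705 + Y(-128, 168))*(I(t(-14)) - 11761) = (29705 - 130)*(8 - 11761) = 29575*(-11753) = -347594975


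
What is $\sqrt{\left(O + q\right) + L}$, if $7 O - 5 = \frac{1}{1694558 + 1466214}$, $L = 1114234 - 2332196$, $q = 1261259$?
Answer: $\frac{\sqrt{5298920427492536999}}{11062702} \approx 208.08$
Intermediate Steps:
$L = -1217962$ ($L = 1114234 - 2332196 = -1217962$)
$O = \frac{15803861}{22125404}$ ($O = \frac{5}{7} + \frac{1}{7 \left(1694558 + 1466214\right)} = \frac{5}{7} + \frac{1}{7 \cdot 3160772} = \frac{5}{7} + \frac{1}{7} \cdot \frac{1}{3160772} = \frac{5}{7} + \frac{1}{22125404} = \frac{15803861}{22125404} \approx 0.71429$)
$\sqrt{\left(O + q\right) + L} = \sqrt{\left(\frac{15803861}{22125404} + 1261259\right) - 1217962} = \sqrt{\frac{27905880727497}{22125404} - 1217962} = \sqrt{\frac{957979420849}{22125404}} = \frac{\sqrt{5298920427492536999}}{11062702}$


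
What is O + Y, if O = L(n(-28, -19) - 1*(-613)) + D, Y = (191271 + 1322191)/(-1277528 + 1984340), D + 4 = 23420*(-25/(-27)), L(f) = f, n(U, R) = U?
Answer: 70827841553/3180654 ≈ 22268.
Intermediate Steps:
D = 585392/27 (D = -4 + 23420*(-25/(-27)) = -4 + 23420*(-25*(-1/27)) = -4 + 23420*(25/27) = -4 + 585500/27 = 585392/27 ≈ 21681.)
Y = 756731/353406 (Y = 1513462/706812 = 1513462*(1/706812) = 756731/353406 ≈ 2.1413)
O = 601187/27 (O = (-28 - 1*(-613)) + 585392/27 = (-28 + 613) + 585392/27 = 585 + 585392/27 = 601187/27 ≈ 22266.)
O + Y = 601187/27 + 756731/353406 = 70827841553/3180654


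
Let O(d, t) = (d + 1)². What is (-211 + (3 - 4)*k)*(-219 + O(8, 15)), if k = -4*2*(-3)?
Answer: 32430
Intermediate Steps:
O(d, t) = (1 + d)²
k = 24 (k = -8*(-3) = 24)
(-211 + (3 - 4)*k)*(-219 + O(8, 15)) = (-211 + (3 - 4)*24)*(-219 + (1 + 8)²) = (-211 - 1*24)*(-219 + 9²) = (-211 - 24)*(-219 + 81) = -235*(-138) = 32430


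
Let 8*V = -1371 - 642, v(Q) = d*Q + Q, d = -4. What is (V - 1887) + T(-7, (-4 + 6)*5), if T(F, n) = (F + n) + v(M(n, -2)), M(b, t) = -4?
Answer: -16989/8 ≈ -2123.6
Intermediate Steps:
v(Q) = -3*Q (v(Q) = -4*Q + Q = -3*Q)
V = -2013/8 (V = (-1371 - 642)/8 = (⅛)*(-2013) = -2013/8 ≈ -251.63)
T(F, n) = 12 + F + n (T(F, n) = (F + n) - 3*(-4) = (F + n) + 12 = 12 + F + n)
(V - 1887) + T(-7, (-4 + 6)*5) = (-2013/8 - 1887) + (12 - 7 + (-4 + 6)*5) = -17109/8 + (12 - 7 + 2*5) = -17109/8 + (12 - 7 + 10) = -17109/8 + 15 = -16989/8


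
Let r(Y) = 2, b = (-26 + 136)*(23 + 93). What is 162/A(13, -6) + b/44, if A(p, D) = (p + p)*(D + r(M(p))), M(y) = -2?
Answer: 14999/52 ≈ 288.44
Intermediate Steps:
b = 12760 (b = 110*116 = 12760)
A(p, D) = 2*p*(2 + D) (A(p, D) = (p + p)*(D + 2) = (2*p)*(2 + D) = 2*p*(2 + D))
162/A(13, -6) + b/44 = 162/((2*13*(2 - 6))) + 12760/44 = 162/((2*13*(-4))) + 12760*(1/44) = 162/(-104) + 290 = 162*(-1/104) + 290 = -81/52 + 290 = 14999/52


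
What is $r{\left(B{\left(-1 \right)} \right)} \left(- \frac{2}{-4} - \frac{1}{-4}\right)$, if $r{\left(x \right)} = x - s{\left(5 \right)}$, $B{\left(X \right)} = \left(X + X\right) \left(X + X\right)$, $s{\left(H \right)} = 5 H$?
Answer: $- \frac{63}{4} \approx -15.75$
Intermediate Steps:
$B{\left(X \right)} = 4 X^{2}$ ($B{\left(X \right)} = 2 X 2 X = 4 X^{2}$)
$r{\left(x \right)} = -25 + x$ ($r{\left(x \right)} = x - 5 \cdot 5 = x - 25 = -25 + x$)
$r{\left(B{\left(-1 \right)} \right)} \left(- \frac{2}{-4} - \frac{1}{-4}\right) = \left(-25 + 4 \left(-1\right)^{2}\right) \left(- \frac{2}{-4} - \frac{1}{-4}\right) = \left(-25 + 4 \cdot 1\right) \left(\left(-2\right) \left(- \frac{1}{4}\right) - - \frac{1}{4}\right) = \left(-25 + 4\right) \left(\frac{1}{2} + \frac{1}{4}\right) = \left(-21\right) \frac{3}{4} = - \frac{63}{4}$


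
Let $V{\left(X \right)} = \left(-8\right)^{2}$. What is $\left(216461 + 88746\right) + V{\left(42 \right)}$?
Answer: $305271$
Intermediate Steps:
$V{\left(X \right)} = 64$
$\left(216461 + 88746\right) + V{\left(42 \right)} = \left(216461 + 88746\right) + 64 = 305207 + 64 = 305271$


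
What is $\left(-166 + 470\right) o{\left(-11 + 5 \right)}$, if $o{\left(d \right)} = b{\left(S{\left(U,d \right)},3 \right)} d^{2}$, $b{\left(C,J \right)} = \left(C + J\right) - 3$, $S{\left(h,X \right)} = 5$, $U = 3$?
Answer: $54720$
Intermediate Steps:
$b{\left(C,J \right)} = -3 + C + J$
$o{\left(d \right)} = 5 d^{2}$ ($o{\left(d \right)} = \left(-3 + 5 + 3\right) d^{2} = 5 d^{2}$)
$\left(-166 + 470\right) o{\left(-11 + 5 \right)} = \left(-166 + 470\right) 5 \left(-11 + 5\right)^{2} = 304 \cdot 5 \left(-6\right)^{2} = 304 \cdot 5 \cdot 36 = 304 \cdot 180 = 54720$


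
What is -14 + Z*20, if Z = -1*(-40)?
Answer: 786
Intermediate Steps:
Z = 40
-14 + Z*20 = -14 + 40*20 = -14 + 800 = 786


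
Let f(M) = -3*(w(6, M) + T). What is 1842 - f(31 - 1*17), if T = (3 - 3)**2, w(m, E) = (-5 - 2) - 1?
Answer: 1818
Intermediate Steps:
w(m, E) = -8 (w(m, E) = -7 - 1 = -8)
T = 0 (T = 0**2 = 0)
f(M) = 24 (f(M) = -3*(-8 + 0) = -3*(-8) = 24)
1842 - f(31 - 1*17) = 1842 - 1*24 = 1842 - 24 = 1818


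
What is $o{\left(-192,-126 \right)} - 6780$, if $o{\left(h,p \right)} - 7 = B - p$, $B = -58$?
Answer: $-6705$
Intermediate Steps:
$o{\left(h,p \right)} = -51 - p$ ($o{\left(h,p \right)} = 7 - \left(58 + p\right) = -51 - p$)
$o{\left(-192,-126 \right)} - 6780 = \left(-51 - -126\right) - 6780 = \left(-51 + 126\right) - 6780 = 75 - 6780 = -6705$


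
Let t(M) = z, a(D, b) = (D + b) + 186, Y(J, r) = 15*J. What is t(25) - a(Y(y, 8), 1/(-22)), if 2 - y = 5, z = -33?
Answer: -3827/22 ≈ -173.95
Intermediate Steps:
y = -3 (y = 2 - 1*5 = 2 - 5 = -3)
a(D, b) = 186 + D + b
t(M) = -33
t(25) - a(Y(y, 8), 1/(-22)) = -33 - (186 + 15*(-3) + 1/(-22)) = -33 - (186 - 45 - 1/22) = -33 - 1*3101/22 = -33 - 3101/22 = -3827/22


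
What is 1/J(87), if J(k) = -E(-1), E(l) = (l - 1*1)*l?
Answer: -1/2 ≈ -0.50000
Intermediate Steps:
E(l) = l*(-1 + l) (E(l) = (l - 1)*l = (-1 + l)*l = l*(-1 + l))
J(k) = -2 (J(k) = -(-1)*(-1 - 1) = -(-1)*(-2) = -1*2 = -2)
1/J(87) = 1/(-2) = -1/2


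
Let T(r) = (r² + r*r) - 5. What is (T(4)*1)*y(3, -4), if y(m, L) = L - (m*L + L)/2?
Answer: 108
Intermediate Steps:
T(r) = -5 + 2*r² (T(r) = (r² + r²) - 5 = 2*r² - 5 = -5 + 2*r²)
y(m, L) = L/2 - L*m/2 (y(m, L) = L - (L*m + L)/2 = L - (L + L*m)/2 = L - (L/2 + L*m/2) = L + (-L/2 - L*m/2) = L/2 - L*m/2)
(T(4)*1)*y(3, -4) = ((-5 + 2*4²)*1)*((½)*(-4)*(1 - 1*3)) = ((-5 + 2*16)*1)*((½)*(-4)*(1 - 3)) = ((-5 + 32)*1)*((½)*(-4)*(-2)) = (27*1)*4 = 27*4 = 108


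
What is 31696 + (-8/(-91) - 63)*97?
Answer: 2329011/91 ≈ 25594.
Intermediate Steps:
31696 + (-8/(-91) - 63)*97 = 31696 + (-8*(-1/91) - 63)*97 = 31696 + (8/91 - 63)*97 = 31696 - 5725/91*97 = 31696 - 555325/91 = 2329011/91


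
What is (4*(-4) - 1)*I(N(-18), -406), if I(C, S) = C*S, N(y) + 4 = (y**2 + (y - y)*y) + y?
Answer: 2084404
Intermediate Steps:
N(y) = -4 + y + y**2 (N(y) = -4 + ((y**2 + (y - y)*y) + y) = -4 + ((y**2 + 0*y) + y) = -4 + ((y**2 + 0) + y) = -4 + (y**2 + y) = -4 + (y + y**2) = -4 + y + y**2)
(4*(-4) - 1)*I(N(-18), -406) = (4*(-4) - 1)*((-4 - 18 + (-18)**2)*(-406)) = (-16 - 1)*((-4 - 18 + 324)*(-406)) = -5134*(-406) = -17*(-122612) = 2084404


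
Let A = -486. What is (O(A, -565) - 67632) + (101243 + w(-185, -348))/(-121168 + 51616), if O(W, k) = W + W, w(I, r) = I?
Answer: -795274411/11592 ≈ -68606.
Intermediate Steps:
O(W, k) = 2*W
(O(A, -565) - 67632) + (101243 + w(-185, -348))/(-121168 + 51616) = (2*(-486) - 67632) + (101243 - 185)/(-121168 + 51616) = (-972 - 67632) + 101058/(-69552) = -68604 + 101058*(-1/69552) = -68604 - 16843/11592 = -795274411/11592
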